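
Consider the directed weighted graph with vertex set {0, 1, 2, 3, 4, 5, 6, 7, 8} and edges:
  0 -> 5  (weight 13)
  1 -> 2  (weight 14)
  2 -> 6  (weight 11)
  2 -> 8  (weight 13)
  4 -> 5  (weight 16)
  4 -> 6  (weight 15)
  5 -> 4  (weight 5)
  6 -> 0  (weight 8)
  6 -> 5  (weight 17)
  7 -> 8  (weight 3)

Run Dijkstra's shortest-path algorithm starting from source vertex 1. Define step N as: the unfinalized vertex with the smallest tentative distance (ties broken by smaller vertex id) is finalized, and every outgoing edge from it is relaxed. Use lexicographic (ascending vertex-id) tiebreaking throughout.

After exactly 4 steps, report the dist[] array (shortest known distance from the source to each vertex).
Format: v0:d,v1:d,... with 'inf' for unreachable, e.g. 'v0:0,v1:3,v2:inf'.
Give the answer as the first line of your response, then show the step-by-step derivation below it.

v0:33,v1:0,v2:14,v3:inf,v4:inf,v5:42,v6:25,v7:inf,v8:27

step 1: dist = v0:inf,v1:0,v2:14,v3:inf,v4:inf,v5:inf,v6:inf,v7:inf,v8:inf
step 2: dist = v0:inf,v1:0,v2:14,v3:inf,v4:inf,v5:inf,v6:25,v7:inf,v8:27
step 3: dist = v0:33,v1:0,v2:14,v3:inf,v4:inf,v5:42,v6:25,v7:inf,v8:27
step 4: dist = v0:33,v1:0,v2:14,v3:inf,v4:inf,v5:42,v6:25,v7:inf,v8:27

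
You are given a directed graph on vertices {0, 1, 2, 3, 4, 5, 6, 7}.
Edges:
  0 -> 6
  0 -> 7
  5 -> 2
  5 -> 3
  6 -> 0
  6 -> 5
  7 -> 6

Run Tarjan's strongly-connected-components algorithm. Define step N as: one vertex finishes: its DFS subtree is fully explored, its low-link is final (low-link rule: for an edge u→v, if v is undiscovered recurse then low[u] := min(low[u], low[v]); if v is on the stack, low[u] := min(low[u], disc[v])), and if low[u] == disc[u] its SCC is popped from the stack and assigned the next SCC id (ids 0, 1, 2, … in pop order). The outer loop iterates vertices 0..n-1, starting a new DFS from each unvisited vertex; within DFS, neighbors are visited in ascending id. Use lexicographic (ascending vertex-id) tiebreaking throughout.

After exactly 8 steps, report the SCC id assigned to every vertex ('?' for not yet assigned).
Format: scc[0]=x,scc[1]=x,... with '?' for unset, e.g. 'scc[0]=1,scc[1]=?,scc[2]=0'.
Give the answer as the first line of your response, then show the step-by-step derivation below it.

scc[0]=3,scc[1]=4,scc[2]=0,scc[3]=1,scc[4]=5,scc[5]=2,scc[6]=3,scc[7]=3

step 1: low=(low[0]=0,low[1]=?,low[2]=3,low[3]=?,low[4]=?,low[5]=2,low[6]=0,low[7]=?); scc=(scc[0]=?,scc[1]=?,scc[2]=0,scc[3]=?,scc[4]=?,scc[5]=?,scc[6]=?,scc[7]=?)
step 2: low=(low[0]=0,low[1]=?,low[2]=3,low[3]=4,low[4]=?,low[5]=2,low[6]=0,low[7]=?); scc=(scc[0]=?,scc[1]=?,scc[2]=0,scc[3]=1,scc[4]=?,scc[5]=?,scc[6]=?,scc[7]=?)
step 3: low=(low[0]=0,low[1]=?,low[2]=3,low[3]=4,low[4]=?,low[5]=2,low[6]=0,low[7]=?); scc=(scc[0]=?,scc[1]=?,scc[2]=0,scc[3]=1,scc[4]=?,scc[5]=2,scc[6]=?,scc[7]=?)
step 4: low=(low[0]=0,low[1]=?,low[2]=3,low[3]=4,low[4]=?,low[5]=2,low[6]=0,low[7]=?); scc=(scc[0]=?,scc[1]=?,scc[2]=0,scc[3]=1,scc[4]=?,scc[5]=2,scc[6]=?,scc[7]=?)
step 5: low=(low[0]=0,low[1]=?,low[2]=3,low[3]=4,low[4]=?,low[5]=2,low[6]=0,low[7]=1); scc=(scc[0]=?,scc[1]=?,scc[2]=0,scc[3]=1,scc[4]=?,scc[5]=2,scc[6]=?,scc[7]=?)
step 6: low=(low[0]=0,low[1]=?,low[2]=3,low[3]=4,low[4]=?,low[5]=2,low[6]=0,low[7]=1); scc=(scc[0]=3,scc[1]=?,scc[2]=0,scc[3]=1,scc[4]=?,scc[5]=2,scc[6]=3,scc[7]=3)
step 7: low=(low[0]=0,low[1]=6,low[2]=3,low[3]=4,low[4]=?,low[5]=2,low[6]=0,low[7]=1); scc=(scc[0]=3,scc[1]=4,scc[2]=0,scc[3]=1,scc[4]=?,scc[5]=2,scc[6]=3,scc[7]=3)
step 8: low=(low[0]=0,low[1]=6,low[2]=3,low[3]=4,low[4]=7,low[5]=2,low[6]=0,low[7]=1); scc=(scc[0]=3,scc[1]=4,scc[2]=0,scc[3]=1,scc[4]=5,scc[5]=2,scc[6]=3,scc[7]=3)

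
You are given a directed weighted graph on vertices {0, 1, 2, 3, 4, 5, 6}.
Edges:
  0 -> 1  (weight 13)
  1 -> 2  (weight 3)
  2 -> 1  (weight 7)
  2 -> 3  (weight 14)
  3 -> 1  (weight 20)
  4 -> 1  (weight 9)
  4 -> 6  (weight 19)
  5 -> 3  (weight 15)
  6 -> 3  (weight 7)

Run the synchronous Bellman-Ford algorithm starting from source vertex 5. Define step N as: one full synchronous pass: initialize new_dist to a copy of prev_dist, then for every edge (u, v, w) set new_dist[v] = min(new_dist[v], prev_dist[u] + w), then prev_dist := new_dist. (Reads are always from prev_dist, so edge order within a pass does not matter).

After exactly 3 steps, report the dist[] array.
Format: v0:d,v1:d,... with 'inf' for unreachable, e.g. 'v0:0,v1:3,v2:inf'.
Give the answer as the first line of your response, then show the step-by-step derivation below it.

v0:inf,v1:35,v2:38,v3:15,v4:inf,v5:0,v6:inf

step 1: dist = v0:inf,v1:inf,v2:inf,v3:15,v4:inf,v5:0,v6:inf
step 2: dist = v0:inf,v1:35,v2:inf,v3:15,v4:inf,v5:0,v6:inf
step 3: dist = v0:inf,v1:35,v2:38,v3:15,v4:inf,v5:0,v6:inf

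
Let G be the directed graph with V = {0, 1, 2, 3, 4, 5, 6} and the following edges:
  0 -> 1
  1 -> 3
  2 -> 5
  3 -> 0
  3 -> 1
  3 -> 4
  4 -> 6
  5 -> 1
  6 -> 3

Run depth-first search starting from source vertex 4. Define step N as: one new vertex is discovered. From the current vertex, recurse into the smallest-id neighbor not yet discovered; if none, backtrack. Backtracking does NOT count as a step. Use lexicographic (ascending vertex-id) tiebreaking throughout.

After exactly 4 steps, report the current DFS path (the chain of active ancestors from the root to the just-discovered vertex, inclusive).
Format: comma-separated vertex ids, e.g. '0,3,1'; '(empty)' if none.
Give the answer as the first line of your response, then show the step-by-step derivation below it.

4,6,3,0

step 1: discover 4; path=4; order=4
step 2: discover 6; path=4>6; order=4,6
step 3: discover 3; path=4>6>3; order=4,6,3
step 4: discover 0; path=4>6>3>0; order=4,6,3,0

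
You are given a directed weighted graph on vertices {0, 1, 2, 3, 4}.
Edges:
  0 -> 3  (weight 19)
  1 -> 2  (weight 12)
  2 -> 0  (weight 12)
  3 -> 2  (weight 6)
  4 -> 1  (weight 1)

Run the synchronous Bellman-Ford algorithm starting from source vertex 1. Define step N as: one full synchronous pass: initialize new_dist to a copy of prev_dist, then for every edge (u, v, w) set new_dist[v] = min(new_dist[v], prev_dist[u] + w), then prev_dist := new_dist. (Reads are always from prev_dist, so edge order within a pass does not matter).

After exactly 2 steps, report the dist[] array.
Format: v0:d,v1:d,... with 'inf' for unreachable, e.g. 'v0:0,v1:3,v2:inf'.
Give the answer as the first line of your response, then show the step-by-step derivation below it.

v0:24,v1:0,v2:12,v3:inf,v4:inf

step 1: dist = v0:inf,v1:0,v2:12,v3:inf,v4:inf
step 2: dist = v0:24,v1:0,v2:12,v3:inf,v4:inf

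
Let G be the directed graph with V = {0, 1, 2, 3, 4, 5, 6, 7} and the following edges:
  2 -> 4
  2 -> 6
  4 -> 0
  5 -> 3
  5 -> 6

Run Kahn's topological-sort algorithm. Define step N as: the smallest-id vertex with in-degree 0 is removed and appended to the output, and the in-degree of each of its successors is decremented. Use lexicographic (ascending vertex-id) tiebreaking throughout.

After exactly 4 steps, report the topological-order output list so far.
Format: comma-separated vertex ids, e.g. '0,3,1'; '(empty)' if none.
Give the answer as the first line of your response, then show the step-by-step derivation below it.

1,2,4,0

step 1: output 1; order=[1]; indeg=(1,0,0,1,1,0,2,0)
step 2: output 2; order=[1,2]; indeg=(1,0,0,1,0,0,1,0)
step 3: output 4; order=[1,2,4]; indeg=(0,0,0,1,0,0,1,0)
step 4: output 0; order=[1,2,4,0]; indeg=(0,0,0,1,0,0,1,0)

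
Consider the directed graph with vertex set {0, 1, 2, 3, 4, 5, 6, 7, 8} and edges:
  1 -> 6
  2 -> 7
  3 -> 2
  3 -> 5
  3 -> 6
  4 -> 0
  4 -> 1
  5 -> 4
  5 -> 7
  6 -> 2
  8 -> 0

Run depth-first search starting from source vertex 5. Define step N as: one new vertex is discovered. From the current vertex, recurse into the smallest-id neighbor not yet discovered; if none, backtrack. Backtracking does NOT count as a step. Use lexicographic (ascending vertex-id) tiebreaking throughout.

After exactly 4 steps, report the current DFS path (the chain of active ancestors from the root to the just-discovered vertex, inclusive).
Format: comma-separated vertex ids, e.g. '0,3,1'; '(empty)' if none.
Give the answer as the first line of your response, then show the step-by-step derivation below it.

5,4,1

step 1: discover 5; path=5; order=5
step 2: discover 4; path=5>4; order=5,4
step 3: discover 0; path=5>4>0; order=5,4,0
step 4: discover 1; path=5>4>1; order=5,4,0,1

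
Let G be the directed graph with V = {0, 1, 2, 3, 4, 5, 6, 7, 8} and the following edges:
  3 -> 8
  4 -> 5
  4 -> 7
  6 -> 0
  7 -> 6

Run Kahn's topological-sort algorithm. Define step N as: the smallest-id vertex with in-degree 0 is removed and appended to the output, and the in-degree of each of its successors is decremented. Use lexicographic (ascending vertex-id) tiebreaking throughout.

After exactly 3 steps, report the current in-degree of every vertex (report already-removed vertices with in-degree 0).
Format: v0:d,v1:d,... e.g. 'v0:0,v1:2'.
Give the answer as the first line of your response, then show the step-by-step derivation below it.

v0:1,v1:0,v2:0,v3:0,v4:0,v5:1,v6:1,v7:1,v8:0

step 1: output 1; order=[1]; indeg=(1,0,0,0,0,1,1,1,1)
step 2: output 2; order=[1,2]; indeg=(1,0,0,0,0,1,1,1,1)
step 3: output 3; order=[1,2,3]; indeg=(1,0,0,0,0,1,1,1,0)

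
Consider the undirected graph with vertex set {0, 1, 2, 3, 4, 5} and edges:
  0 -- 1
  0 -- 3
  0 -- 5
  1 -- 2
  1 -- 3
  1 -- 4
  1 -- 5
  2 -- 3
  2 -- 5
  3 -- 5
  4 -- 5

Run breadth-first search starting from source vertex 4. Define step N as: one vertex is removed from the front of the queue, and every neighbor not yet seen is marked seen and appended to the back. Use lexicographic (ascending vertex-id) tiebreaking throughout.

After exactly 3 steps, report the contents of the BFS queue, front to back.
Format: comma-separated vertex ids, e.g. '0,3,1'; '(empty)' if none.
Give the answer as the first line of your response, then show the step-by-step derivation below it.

0,2,3

step 1: dequeue 4; queue=[1,5]; order=4
step 2: dequeue 1; queue=[5,0,2,3]; order=4,1
step 3: dequeue 5; queue=[0,2,3]; order=4,1,5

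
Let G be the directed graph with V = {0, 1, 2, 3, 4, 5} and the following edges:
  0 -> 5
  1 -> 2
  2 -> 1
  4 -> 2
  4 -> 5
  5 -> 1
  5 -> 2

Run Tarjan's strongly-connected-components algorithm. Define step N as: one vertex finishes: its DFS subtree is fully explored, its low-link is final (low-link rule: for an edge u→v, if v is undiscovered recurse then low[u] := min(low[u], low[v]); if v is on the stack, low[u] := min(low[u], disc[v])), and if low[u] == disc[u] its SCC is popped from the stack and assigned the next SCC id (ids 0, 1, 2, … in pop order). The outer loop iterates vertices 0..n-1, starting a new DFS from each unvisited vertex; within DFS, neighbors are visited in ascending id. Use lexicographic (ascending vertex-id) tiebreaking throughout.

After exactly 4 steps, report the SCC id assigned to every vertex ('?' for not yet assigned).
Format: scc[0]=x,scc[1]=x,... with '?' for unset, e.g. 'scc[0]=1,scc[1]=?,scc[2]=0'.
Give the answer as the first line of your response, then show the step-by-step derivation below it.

scc[0]=2,scc[1]=0,scc[2]=0,scc[3]=?,scc[4]=?,scc[5]=1

step 1: low=(low[0]=0,low[1]=2,low[2]=2,low[3]=?,low[4]=?,low[5]=1); scc=(scc[0]=?,scc[1]=?,scc[2]=?,scc[3]=?,scc[4]=?,scc[5]=?)
step 2: low=(low[0]=0,low[1]=2,low[2]=2,low[3]=?,low[4]=?,low[5]=1); scc=(scc[0]=?,scc[1]=0,scc[2]=0,scc[3]=?,scc[4]=?,scc[5]=?)
step 3: low=(low[0]=0,low[1]=2,low[2]=2,low[3]=?,low[4]=?,low[5]=1); scc=(scc[0]=?,scc[1]=0,scc[2]=0,scc[3]=?,scc[4]=?,scc[5]=1)
step 4: low=(low[0]=0,low[1]=2,low[2]=2,low[3]=?,low[4]=?,low[5]=1); scc=(scc[0]=2,scc[1]=0,scc[2]=0,scc[3]=?,scc[4]=?,scc[5]=1)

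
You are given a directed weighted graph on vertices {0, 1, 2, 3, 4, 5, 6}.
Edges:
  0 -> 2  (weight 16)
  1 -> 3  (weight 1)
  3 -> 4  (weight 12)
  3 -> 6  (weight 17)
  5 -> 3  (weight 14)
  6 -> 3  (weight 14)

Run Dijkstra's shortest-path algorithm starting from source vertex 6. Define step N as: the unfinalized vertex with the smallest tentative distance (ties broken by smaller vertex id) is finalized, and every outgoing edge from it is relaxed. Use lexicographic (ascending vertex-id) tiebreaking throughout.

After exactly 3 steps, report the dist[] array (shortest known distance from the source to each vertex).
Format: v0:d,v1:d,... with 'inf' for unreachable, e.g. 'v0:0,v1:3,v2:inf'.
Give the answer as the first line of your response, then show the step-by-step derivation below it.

v0:inf,v1:inf,v2:inf,v3:14,v4:26,v5:inf,v6:0

step 1: dist = v0:inf,v1:inf,v2:inf,v3:14,v4:inf,v5:inf,v6:0
step 2: dist = v0:inf,v1:inf,v2:inf,v3:14,v4:26,v5:inf,v6:0
step 3: dist = v0:inf,v1:inf,v2:inf,v3:14,v4:26,v5:inf,v6:0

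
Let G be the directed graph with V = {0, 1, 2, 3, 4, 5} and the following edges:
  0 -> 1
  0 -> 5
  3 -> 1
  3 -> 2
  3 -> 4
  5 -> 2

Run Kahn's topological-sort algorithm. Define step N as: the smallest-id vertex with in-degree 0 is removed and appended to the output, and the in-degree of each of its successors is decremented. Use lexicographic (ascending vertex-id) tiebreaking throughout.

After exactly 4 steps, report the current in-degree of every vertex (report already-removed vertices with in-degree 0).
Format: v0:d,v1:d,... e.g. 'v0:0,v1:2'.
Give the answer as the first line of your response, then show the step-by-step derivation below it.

v0:0,v1:0,v2:1,v3:0,v4:0,v5:0

step 1: output 0; order=[0]; indeg=(0,1,2,0,1,0)
step 2: output 3; order=[0,3]; indeg=(0,0,1,0,0,0)
step 3: output 1; order=[0,3,1]; indeg=(0,0,1,0,0,0)
step 4: output 4; order=[0,3,1,4]; indeg=(0,0,1,0,0,0)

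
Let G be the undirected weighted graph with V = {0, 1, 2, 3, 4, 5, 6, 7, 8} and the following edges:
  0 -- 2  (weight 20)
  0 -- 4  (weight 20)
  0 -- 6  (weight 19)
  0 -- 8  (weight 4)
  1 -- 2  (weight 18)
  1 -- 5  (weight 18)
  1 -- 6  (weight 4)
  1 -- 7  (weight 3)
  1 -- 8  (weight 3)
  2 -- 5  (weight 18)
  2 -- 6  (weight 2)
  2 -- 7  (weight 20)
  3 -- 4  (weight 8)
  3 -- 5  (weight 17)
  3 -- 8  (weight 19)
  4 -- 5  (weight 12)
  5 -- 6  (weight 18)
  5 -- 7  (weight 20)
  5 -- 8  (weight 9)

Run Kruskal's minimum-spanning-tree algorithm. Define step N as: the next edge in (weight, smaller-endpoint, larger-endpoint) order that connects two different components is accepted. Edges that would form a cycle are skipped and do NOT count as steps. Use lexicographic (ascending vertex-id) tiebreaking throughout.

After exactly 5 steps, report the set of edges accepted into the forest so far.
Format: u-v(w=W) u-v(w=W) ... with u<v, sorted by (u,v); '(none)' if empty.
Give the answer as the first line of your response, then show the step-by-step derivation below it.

0-8(w=4) 1-6(w=4) 1-7(w=3) 1-8(w=3) 2-6(w=2)

step 1: add edge 2-6 (w=2); MST = {2-6(w=2)}
step 2: add edge 1-7 (w=3); MST = {1-7(w=3) 2-6(w=2)}
step 3: add edge 1-8 (w=3); MST = {1-7(w=3) 1-8(w=3) 2-6(w=2)}
step 4: add edge 0-8 (w=4); MST = {0-8(w=4) 1-7(w=3) 1-8(w=3) 2-6(w=2)}
step 5: add edge 1-6 (w=4); MST = {0-8(w=4) 1-6(w=4) 1-7(w=3) 1-8(w=3) 2-6(w=2)}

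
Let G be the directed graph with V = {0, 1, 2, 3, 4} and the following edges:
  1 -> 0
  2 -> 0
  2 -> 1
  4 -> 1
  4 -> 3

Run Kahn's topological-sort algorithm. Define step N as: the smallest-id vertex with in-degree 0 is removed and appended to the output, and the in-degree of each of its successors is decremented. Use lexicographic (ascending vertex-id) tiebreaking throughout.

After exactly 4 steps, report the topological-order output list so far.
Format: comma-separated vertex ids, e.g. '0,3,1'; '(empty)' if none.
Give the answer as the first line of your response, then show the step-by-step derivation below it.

2,4,1,0

step 1: output 2; order=[2]; indeg=(1,1,0,1,0)
step 2: output 4; order=[2,4]; indeg=(1,0,0,0,0)
step 3: output 1; order=[2,4,1]; indeg=(0,0,0,0,0)
step 4: output 0; order=[2,4,1,0]; indeg=(0,0,0,0,0)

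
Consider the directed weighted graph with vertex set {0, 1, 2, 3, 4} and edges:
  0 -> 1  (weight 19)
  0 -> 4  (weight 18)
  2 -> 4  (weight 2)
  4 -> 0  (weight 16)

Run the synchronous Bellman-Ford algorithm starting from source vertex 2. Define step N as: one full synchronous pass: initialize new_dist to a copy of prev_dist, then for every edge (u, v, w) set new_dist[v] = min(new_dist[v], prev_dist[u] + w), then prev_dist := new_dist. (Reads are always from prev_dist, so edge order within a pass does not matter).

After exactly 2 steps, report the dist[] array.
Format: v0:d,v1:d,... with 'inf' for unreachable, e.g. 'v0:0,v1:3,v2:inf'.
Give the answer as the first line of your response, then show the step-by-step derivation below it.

v0:18,v1:inf,v2:0,v3:inf,v4:2

step 1: dist = v0:inf,v1:inf,v2:0,v3:inf,v4:2
step 2: dist = v0:18,v1:inf,v2:0,v3:inf,v4:2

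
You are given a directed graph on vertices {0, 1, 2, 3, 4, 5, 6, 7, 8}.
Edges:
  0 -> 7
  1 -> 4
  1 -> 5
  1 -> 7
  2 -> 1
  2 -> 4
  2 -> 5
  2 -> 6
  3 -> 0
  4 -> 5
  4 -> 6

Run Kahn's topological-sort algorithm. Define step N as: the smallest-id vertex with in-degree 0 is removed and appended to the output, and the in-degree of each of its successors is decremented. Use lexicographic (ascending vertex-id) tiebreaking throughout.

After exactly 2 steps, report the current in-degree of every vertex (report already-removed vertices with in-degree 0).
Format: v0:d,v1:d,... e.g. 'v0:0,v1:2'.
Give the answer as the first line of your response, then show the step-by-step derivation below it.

v0:1,v1:0,v2:0,v3:0,v4:0,v5:1,v6:1,v7:1,v8:0

step 1: output 2; order=[2]; indeg=(1,0,0,0,1,2,1,2,0)
step 2: output 1; order=[2,1]; indeg=(1,0,0,0,0,1,1,1,0)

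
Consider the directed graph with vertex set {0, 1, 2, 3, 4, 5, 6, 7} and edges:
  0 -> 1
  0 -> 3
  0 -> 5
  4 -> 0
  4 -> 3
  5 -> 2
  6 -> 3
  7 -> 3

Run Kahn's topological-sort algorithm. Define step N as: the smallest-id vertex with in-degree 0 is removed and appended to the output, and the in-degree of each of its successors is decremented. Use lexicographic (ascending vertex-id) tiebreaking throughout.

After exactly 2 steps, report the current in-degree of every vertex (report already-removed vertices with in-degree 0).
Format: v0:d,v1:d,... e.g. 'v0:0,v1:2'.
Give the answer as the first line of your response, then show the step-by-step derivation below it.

v0:0,v1:0,v2:1,v3:2,v4:0,v5:0,v6:0,v7:0

step 1: output 4; order=[4]; indeg=(0,1,1,3,0,1,0,0)
step 2: output 0; order=[4,0]; indeg=(0,0,1,2,0,0,0,0)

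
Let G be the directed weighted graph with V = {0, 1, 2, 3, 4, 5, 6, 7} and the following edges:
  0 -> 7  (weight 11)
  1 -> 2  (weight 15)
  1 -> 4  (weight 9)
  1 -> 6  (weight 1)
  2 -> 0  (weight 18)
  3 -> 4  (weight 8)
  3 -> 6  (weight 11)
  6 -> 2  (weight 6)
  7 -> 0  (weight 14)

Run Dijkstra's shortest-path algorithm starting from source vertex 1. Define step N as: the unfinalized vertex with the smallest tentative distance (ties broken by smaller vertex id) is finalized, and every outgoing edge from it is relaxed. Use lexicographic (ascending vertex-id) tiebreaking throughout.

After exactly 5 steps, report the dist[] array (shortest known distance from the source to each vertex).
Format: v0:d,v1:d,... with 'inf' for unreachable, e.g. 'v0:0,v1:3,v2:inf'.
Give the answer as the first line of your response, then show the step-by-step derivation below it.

v0:25,v1:0,v2:7,v3:inf,v4:9,v5:inf,v6:1,v7:36

step 1: dist = v0:inf,v1:0,v2:15,v3:inf,v4:9,v5:inf,v6:1,v7:inf
step 2: dist = v0:inf,v1:0,v2:7,v3:inf,v4:9,v5:inf,v6:1,v7:inf
step 3: dist = v0:25,v1:0,v2:7,v3:inf,v4:9,v5:inf,v6:1,v7:inf
step 4: dist = v0:25,v1:0,v2:7,v3:inf,v4:9,v5:inf,v6:1,v7:inf
step 5: dist = v0:25,v1:0,v2:7,v3:inf,v4:9,v5:inf,v6:1,v7:36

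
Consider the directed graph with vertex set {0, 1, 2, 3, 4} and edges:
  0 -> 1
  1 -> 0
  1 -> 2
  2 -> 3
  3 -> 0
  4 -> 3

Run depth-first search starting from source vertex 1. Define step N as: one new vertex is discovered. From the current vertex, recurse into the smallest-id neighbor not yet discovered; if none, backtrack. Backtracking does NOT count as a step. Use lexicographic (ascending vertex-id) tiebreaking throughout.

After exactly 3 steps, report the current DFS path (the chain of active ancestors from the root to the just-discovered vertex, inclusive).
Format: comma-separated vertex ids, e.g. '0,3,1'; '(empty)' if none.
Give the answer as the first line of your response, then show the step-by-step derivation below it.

1,2

step 1: discover 1; path=1; order=1
step 2: discover 0; path=1>0; order=1,0
step 3: discover 2; path=1>2; order=1,0,2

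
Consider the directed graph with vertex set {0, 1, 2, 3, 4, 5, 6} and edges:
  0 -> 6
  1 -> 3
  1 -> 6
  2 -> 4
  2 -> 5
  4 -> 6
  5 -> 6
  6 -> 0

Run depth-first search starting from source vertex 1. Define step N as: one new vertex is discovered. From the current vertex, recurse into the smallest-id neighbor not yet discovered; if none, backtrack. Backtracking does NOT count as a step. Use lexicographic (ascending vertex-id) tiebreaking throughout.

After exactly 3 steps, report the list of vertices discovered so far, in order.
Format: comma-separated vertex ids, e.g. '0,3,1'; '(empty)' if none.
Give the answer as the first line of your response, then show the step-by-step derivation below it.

1,3,6

step 1: discover 1; path=1; order=1
step 2: discover 3; path=1>3; order=1,3
step 3: discover 6; path=1>6; order=1,3,6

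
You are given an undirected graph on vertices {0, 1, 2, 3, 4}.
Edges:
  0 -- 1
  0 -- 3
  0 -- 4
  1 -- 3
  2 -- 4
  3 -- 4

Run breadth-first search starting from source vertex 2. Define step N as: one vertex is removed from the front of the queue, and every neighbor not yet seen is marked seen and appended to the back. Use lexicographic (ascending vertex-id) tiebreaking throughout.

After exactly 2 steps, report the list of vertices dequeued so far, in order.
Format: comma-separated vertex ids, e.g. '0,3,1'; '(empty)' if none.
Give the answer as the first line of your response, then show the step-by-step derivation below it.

2,4

step 1: dequeue 2; queue=[4]; order=2
step 2: dequeue 4; queue=[0,3]; order=2,4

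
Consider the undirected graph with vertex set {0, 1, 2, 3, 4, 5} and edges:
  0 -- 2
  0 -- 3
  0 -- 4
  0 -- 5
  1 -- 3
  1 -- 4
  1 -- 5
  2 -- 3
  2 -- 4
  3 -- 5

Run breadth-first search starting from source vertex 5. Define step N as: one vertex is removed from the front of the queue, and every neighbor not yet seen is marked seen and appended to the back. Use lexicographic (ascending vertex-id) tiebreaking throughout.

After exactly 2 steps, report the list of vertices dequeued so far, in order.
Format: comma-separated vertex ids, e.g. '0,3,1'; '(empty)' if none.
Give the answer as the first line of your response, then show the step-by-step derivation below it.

5,0

step 1: dequeue 5; queue=[0,1,3]; order=5
step 2: dequeue 0; queue=[1,3,2,4]; order=5,0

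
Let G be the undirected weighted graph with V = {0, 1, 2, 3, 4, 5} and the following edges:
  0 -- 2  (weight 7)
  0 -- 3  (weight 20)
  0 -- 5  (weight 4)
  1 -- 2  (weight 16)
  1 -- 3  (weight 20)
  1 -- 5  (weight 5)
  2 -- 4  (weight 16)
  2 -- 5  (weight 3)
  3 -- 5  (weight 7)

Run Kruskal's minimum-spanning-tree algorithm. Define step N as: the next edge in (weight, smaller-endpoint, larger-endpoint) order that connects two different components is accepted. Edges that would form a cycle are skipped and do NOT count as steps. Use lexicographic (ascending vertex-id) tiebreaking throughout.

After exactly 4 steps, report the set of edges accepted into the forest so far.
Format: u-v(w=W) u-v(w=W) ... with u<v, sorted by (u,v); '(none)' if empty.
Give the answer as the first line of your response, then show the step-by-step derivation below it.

0-5(w=4) 1-5(w=5) 2-5(w=3) 3-5(w=7)

step 1: add edge 2-5 (w=3); MST = {2-5(w=3)}
step 2: add edge 0-5 (w=4); MST = {0-5(w=4) 2-5(w=3)}
step 3: add edge 1-5 (w=5); MST = {0-5(w=4) 1-5(w=5) 2-5(w=3)}
step 4: add edge 3-5 (w=7); MST = {0-5(w=4) 1-5(w=5) 2-5(w=3) 3-5(w=7)}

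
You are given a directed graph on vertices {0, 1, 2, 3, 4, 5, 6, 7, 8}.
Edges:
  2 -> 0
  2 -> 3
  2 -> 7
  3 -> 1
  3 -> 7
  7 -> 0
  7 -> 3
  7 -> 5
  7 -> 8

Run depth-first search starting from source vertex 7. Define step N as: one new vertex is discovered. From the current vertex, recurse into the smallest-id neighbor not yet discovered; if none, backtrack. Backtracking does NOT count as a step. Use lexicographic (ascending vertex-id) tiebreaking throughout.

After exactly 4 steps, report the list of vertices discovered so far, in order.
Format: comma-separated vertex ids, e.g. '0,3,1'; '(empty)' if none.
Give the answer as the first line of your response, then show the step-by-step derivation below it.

7,0,3,1

step 1: discover 7; path=7; order=7
step 2: discover 0; path=7>0; order=7,0
step 3: discover 3; path=7>3; order=7,0,3
step 4: discover 1; path=7>3>1; order=7,0,3,1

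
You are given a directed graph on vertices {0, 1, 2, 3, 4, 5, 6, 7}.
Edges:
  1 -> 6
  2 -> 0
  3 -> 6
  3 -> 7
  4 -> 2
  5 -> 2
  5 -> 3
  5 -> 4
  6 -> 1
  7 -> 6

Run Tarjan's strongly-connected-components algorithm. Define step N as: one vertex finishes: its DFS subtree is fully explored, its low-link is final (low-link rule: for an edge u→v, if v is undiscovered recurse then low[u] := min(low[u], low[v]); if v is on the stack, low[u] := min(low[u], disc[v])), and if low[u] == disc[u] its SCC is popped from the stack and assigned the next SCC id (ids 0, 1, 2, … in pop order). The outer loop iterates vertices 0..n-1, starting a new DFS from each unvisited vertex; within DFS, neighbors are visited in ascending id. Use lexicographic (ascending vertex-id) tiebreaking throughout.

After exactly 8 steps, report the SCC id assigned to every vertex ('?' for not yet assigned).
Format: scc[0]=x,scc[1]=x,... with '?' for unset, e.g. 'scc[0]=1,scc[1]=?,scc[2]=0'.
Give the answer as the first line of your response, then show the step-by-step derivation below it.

scc[0]=0,scc[1]=1,scc[2]=2,scc[3]=4,scc[4]=5,scc[5]=6,scc[6]=1,scc[7]=3

step 1: low=(low[0]=0,low[1]=?,low[2]=?,low[3]=?,low[4]=?,low[5]=?,low[6]=?,low[7]=?); scc=(scc[0]=0,scc[1]=?,scc[2]=?,scc[3]=?,scc[4]=?,scc[5]=?,scc[6]=?,scc[7]=?)
step 2: low=(low[0]=0,low[1]=1,low[2]=?,low[3]=?,low[4]=?,low[5]=?,low[6]=1,low[7]=?); scc=(scc[0]=0,scc[1]=?,scc[2]=?,scc[3]=?,scc[4]=?,scc[5]=?,scc[6]=?,scc[7]=?)
step 3: low=(low[0]=0,low[1]=1,low[2]=?,low[3]=?,low[4]=?,low[5]=?,low[6]=1,low[7]=?); scc=(scc[0]=0,scc[1]=1,scc[2]=?,scc[3]=?,scc[4]=?,scc[5]=?,scc[6]=1,scc[7]=?)
step 4: low=(low[0]=0,low[1]=1,low[2]=3,low[3]=?,low[4]=?,low[5]=?,low[6]=1,low[7]=?); scc=(scc[0]=0,scc[1]=1,scc[2]=2,scc[3]=?,scc[4]=?,scc[5]=?,scc[6]=1,scc[7]=?)
step 5: low=(low[0]=0,low[1]=1,low[2]=3,low[3]=4,low[4]=?,low[5]=?,low[6]=1,low[7]=5); scc=(scc[0]=0,scc[1]=1,scc[2]=2,scc[3]=?,scc[4]=?,scc[5]=?,scc[6]=1,scc[7]=3)
step 6: low=(low[0]=0,low[1]=1,low[2]=3,low[3]=4,low[4]=?,low[5]=?,low[6]=1,low[7]=5); scc=(scc[0]=0,scc[1]=1,scc[2]=2,scc[3]=4,scc[4]=?,scc[5]=?,scc[6]=1,scc[7]=3)
step 7: low=(low[0]=0,low[1]=1,low[2]=3,low[3]=4,low[4]=6,low[5]=?,low[6]=1,low[7]=5); scc=(scc[0]=0,scc[1]=1,scc[2]=2,scc[3]=4,scc[4]=5,scc[5]=?,scc[6]=1,scc[7]=3)
step 8: low=(low[0]=0,low[1]=1,low[2]=3,low[3]=4,low[4]=6,low[5]=7,low[6]=1,low[7]=5); scc=(scc[0]=0,scc[1]=1,scc[2]=2,scc[3]=4,scc[4]=5,scc[5]=6,scc[6]=1,scc[7]=3)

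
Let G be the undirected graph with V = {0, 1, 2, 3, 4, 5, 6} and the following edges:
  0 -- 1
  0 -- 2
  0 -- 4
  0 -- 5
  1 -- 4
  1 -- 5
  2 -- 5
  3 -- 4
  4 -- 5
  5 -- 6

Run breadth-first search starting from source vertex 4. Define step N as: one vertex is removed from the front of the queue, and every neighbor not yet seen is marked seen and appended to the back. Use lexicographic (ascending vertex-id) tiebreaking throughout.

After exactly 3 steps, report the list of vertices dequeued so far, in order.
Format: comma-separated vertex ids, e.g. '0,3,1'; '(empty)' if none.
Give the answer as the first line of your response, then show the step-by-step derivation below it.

4,0,1

step 1: dequeue 4; queue=[0,1,3,5]; order=4
step 2: dequeue 0; queue=[1,3,5,2]; order=4,0
step 3: dequeue 1; queue=[3,5,2]; order=4,0,1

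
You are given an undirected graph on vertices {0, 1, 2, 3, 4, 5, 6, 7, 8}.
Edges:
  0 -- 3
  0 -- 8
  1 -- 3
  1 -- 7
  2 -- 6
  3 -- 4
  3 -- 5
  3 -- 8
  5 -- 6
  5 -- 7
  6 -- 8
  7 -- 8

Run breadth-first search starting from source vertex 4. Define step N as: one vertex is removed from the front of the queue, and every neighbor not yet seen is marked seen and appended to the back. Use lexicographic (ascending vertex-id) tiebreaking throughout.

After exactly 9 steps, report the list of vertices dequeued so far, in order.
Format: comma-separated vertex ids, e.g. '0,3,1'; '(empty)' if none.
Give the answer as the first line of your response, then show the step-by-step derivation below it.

4,3,0,1,5,8,7,6,2

step 1: dequeue 4; queue=[3]; order=4
step 2: dequeue 3; queue=[0,1,5,8]; order=4,3
step 3: dequeue 0; queue=[1,5,8]; order=4,3,0
step 4: dequeue 1; queue=[5,8,7]; order=4,3,0,1
step 5: dequeue 5; queue=[8,7,6]; order=4,3,0,1,5
step 6: dequeue 8; queue=[7,6]; order=4,3,0,1,5,8
step 7: dequeue 7; queue=[6]; order=4,3,0,1,5,8,7
step 8: dequeue 6; queue=[2]; order=4,3,0,1,5,8,7,6
step 9: dequeue 2; queue=[(empty)]; order=4,3,0,1,5,8,7,6,2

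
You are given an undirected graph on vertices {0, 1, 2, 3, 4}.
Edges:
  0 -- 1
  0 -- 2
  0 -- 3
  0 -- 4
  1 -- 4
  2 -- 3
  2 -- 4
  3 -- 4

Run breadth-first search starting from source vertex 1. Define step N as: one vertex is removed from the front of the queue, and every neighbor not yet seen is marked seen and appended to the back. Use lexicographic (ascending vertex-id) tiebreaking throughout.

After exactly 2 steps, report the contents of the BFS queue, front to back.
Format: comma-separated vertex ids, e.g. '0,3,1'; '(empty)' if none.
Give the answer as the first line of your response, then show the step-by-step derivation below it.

4,2,3

step 1: dequeue 1; queue=[0,4]; order=1
step 2: dequeue 0; queue=[4,2,3]; order=1,0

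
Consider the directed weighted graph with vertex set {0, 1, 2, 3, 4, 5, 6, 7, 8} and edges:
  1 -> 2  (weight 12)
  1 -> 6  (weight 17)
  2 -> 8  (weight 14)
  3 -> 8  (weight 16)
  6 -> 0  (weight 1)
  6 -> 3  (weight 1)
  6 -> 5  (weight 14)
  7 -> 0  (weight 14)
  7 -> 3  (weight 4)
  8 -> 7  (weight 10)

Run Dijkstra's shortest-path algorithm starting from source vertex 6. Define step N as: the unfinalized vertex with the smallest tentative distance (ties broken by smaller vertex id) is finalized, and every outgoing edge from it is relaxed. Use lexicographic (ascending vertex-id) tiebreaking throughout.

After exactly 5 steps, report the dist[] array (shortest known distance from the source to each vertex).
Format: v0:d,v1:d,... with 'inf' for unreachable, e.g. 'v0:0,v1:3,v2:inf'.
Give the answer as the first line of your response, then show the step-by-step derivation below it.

v0:1,v1:inf,v2:inf,v3:1,v4:inf,v5:14,v6:0,v7:27,v8:17

step 1: dist = v0:1,v1:inf,v2:inf,v3:1,v4:inf,v5:14,v6:0,v7:inf,v8:inf
step 2: dist = v0:1,v1:inf,v2:inf,v3:1,v4:inf,v5:14,v6:0,v7:inf,v8:inf
step 3: dist = v0:1,v1:inf,v2:inf,v3:1,v4:inf,v5:14,v6:0,v7:inf,v8:17
step 4: dist = v0:1,v1:inf,v2:inf,v3:1,v4:inf,v5:14,v6:0,v7:inf,v8:17
step 5: dist = v0:1,v1:inf,v2:inf,v3:1,v4:inf,v5:14,v6:0,v7:27,v8:17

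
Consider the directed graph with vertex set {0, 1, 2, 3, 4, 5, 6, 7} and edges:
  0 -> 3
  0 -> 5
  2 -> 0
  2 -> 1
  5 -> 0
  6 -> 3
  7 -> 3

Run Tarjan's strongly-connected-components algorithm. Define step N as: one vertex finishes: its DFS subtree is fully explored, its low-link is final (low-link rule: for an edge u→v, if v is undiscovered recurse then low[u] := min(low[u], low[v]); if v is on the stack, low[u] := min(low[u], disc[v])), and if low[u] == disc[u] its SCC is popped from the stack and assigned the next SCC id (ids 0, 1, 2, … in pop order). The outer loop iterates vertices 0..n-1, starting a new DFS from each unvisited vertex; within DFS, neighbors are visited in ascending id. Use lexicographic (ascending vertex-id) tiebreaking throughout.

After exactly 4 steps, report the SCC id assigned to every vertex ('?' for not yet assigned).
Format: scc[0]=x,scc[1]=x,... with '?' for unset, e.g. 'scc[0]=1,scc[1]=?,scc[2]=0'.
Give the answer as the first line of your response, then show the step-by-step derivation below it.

scc[0]=1,scc[1]=2,scc[2]=?,scc[3]=0,scc[4]=?,scc[5]=1,scc[6]=?,scc[7]=?

step 1: low=(low[0]=0,low[1]=?,low[2]=?,low[3]=1,low[4]=?,low[5]=?,low[6]=?,low[7]=?); scc=(scc[0]=?,scc[1]=?,scc[2]=?,scc[3]=0,scc[4]=?,scc[5]=?,scc[6]=?,scc[7]=?)
step 2: low=(low[0]=0,low[1]=?,low[2]=?,low[3]=1,low[4]=?,low[5]=0,low[6]=?,low[7]=?); scc=(scc[0]=?,scc[1]=?,scc[2]=?,scc[3]=0,scc[4]=?,scc[5]=?,scc[6]=?,scc[7]=?)
step 3: low=(low[0]=0,low[1]=?,low[2]=?,low[3]=1,low[4]=?,low[5]=0,low[6]=?,low[7]=?); scc=(scc[0]=1,scc[1]=?,scc[2]=?,scc[3]=0,scc[4]=?,scc[5]=1,scc[6]=?,scc[7]=?)
step 4: low=(low[0]=0,low[1]=3,low[2]=?,low[3]=1,low[4]=?,low[5]=0,low[6]=?,low[7]=?); scc=(scc[0]=1,scc[1]=2,scc[2]=?,scc[3]=0,scc[4]=?,scc[5]=1,scc[6]=?,scc[7]=?)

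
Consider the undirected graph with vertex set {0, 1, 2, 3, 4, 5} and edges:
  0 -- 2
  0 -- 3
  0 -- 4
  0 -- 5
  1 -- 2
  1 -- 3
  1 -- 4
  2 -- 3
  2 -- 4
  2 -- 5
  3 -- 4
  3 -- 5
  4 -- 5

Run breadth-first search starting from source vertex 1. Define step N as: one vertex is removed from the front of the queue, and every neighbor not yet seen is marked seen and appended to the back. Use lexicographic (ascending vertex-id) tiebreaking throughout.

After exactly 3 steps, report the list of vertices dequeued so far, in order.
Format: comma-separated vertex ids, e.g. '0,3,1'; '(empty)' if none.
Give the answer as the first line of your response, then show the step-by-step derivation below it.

1,2,3

step 1: dequeue 1; queue=[2,3,4]; order=1
step 2: dequeue 2; queue=[3,4,0,5]; order=1,2
step 3: dequeue 3; queue=[4,0,5]; order=1,2,3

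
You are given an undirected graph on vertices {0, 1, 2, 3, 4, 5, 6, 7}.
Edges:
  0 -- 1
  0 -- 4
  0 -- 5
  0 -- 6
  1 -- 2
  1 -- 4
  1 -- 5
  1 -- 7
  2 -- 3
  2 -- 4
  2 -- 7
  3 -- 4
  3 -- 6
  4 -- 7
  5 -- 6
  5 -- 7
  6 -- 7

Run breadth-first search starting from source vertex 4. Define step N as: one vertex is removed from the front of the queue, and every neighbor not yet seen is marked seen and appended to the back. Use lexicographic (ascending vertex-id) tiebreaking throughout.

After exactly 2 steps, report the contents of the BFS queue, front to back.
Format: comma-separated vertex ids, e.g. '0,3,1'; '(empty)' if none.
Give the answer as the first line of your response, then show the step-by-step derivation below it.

1,2,3,7,5,6

step 1: dequeue 4; queue=[0,1,2,3,7]; order=4
step 2: dequeue 0; queue=[1,2,3,7,5,6]; order=4,0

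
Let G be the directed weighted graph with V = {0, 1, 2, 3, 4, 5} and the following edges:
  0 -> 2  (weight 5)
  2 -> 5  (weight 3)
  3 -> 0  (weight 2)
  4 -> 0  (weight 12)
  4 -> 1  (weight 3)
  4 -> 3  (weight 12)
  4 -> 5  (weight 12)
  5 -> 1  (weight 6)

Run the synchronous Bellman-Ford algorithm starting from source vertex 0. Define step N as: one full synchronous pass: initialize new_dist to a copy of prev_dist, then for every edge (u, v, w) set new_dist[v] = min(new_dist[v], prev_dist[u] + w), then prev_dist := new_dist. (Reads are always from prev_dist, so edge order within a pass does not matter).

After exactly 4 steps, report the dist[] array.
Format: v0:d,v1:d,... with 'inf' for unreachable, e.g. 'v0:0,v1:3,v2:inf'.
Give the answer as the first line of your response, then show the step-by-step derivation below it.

v0:0,v1:14,v2:5,v3:inf,v4:inf,v5:8

step 1: dist = v0:0,v1:inf,v2:5,v3:inf,v4:inf,v5:inf
step 2: dist = v0:0,v1:inf,v2:5,v3:inf,v4:inf,v5:8
step 3: dist = v0:0,v1:14,v2:5,v3:inf,v4:inf,v5:8
step 4: dist = v0:0,v1:14,v2:5,v3:inf,v4:inf,v5:8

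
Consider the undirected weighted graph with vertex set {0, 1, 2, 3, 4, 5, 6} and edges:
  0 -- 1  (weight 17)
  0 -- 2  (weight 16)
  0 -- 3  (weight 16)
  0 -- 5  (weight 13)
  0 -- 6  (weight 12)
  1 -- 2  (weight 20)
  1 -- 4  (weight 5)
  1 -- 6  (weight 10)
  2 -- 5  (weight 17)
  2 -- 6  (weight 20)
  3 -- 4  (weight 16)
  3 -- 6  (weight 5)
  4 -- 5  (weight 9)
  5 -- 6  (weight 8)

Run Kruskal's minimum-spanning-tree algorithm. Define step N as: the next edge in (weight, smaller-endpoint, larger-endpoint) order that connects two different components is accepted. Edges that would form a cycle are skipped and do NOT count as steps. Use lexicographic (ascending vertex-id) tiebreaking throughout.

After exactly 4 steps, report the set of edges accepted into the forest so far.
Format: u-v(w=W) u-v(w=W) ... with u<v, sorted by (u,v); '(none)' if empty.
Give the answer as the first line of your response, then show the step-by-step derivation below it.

1-4(w=5) 3-6(w=5) 4-5(w=9) 5-6(w=8)

step 1: add edge 1-4 (w=5); MST = {1-4(w=5)}
step 2: add edge 3-6 (w=5); MST = {1-4(w=5) 3-6(w=5)}
step 3: add edge 5-6 (w=8); MST = {1-4(w=5) 3-6(w=5) 5-6(w=8)}
step 4: add edge 4-5 (w=9); MST = {1-4(w=5) 3-6(w=5) 4-5(w=9) 5-6(w=8)}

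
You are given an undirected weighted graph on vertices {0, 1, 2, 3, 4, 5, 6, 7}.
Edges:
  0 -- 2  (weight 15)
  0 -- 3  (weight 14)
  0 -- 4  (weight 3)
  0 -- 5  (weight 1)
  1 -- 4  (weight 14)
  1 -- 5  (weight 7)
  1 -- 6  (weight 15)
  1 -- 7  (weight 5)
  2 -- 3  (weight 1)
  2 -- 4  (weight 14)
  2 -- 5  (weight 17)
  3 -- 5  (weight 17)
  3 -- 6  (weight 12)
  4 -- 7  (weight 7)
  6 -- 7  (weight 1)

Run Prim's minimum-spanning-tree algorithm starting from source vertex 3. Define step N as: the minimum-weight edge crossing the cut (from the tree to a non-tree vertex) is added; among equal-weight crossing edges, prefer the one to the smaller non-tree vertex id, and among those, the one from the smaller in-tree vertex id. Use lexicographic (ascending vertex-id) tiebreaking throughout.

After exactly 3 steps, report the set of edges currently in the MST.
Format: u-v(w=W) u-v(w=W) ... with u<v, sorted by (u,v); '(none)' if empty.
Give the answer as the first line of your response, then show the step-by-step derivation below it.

2-3(w=1) 3-6(w=12) 6-7(w=1)

step 1: add edge 2-3 (w=1); MST = {2-3(w=1)}
step 2: add edge 3-6 (w=12); MST = {2-3(w=1) 3-6(w=12)}
step 3: add edge 6-7 (w=1); MST = {2-3(w=1) 3-6(w=12) 6-7(w=1)}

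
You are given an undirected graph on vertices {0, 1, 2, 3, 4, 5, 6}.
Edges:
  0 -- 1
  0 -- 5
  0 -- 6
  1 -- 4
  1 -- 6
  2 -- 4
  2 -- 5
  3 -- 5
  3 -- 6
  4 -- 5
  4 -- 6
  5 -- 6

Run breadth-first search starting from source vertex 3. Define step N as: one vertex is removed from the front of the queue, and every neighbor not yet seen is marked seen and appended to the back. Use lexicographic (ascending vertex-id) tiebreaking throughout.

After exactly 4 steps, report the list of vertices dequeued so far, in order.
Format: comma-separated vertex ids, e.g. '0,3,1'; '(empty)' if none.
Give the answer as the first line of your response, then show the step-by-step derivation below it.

3,5,6,0

step 1: dequeue 3; queue=[5,6]; order=3
step 2: dequeue 5; queue=[6,0,2,4]; order=3,5
step 3: dequeue 6; queue=[0,2,4,1]; order=3,5,6
step 4: dequeue 0; queue=[2,4,1]; order=3,5,6,0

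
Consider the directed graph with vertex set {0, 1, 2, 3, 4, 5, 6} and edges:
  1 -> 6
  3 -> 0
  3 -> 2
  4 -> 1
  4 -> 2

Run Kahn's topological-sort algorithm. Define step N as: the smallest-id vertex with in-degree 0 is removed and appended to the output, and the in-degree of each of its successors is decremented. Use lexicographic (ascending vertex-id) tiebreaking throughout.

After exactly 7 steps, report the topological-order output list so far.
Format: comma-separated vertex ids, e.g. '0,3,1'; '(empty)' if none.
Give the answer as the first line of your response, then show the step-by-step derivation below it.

3,0,4,1,2,5,6

step 1: output 3; order=[3]; indeg=(0,1,1,0,0,0,1)
step 2: output 0; order=[3,0]; indeg=(0,1,1,0,0,0,1)
step 3: output 4; order=[3,0,4]; indeg=(0,0,0,0,0,0,1)
step 4: output 1; order=[3,0,4,1]; indeg=(0,0,0,0,0,0,0)
step 5: output 2; order=[3,0,4,1,2]; indeg=(0,0,0,0,0,0,0)
step 6: output 5; order=[3,0,4,1,2,5]; indeg=(0,0,0,0,0,0,0)
step 7: output 6; order=[3,0,4,1,2,5,6]; indeg=(0,0,0,0,0,0,0)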